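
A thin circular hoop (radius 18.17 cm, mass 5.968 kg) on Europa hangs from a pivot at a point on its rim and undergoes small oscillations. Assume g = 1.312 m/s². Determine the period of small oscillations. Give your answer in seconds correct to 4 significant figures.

I_cm = mr² = 0.19703 kg·m². The pivot is at distance d = 0.1817 m from the centre of mass.
By the parallel-axis theorem, I = I_cm + md² = 0.19703 + 0.19703 = 0.39407 kg·m².
T = 2π√(I/(mgd)) = 2π√(0.39407/(5.968 × 1.312 × 0.1817)) = 3.307 s.

3.307 s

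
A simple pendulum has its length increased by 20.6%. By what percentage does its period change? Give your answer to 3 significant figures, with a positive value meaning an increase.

9.82%

T ∝ √L, so T'/T = √(1.206) = 1.098.
Percentage change in T = (1.098 − 1) × 100% = 9.82%.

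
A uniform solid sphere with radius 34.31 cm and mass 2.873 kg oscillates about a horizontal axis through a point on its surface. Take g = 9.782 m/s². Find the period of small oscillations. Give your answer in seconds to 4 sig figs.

1.392 s

I_cm = (2/5)mr² = 0.13528 kg·m². The pivot is at distance d = 0.3431 m from the centre of mass.
By the parallel-axis theorem, I = I_cm + md² = 0.13528 + 0.33820 = 0.47348 kg·m².
T = 2π√(I/(mgd)) = 2π√(0.47348/(2.873 × 9.782 × 0.3431)) = 1.392 s.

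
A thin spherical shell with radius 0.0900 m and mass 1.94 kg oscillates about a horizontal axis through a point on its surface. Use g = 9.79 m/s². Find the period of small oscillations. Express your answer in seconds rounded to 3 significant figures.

I_cm = (2/3)mr² = 0.01048 kg·m². The pivot is at distance d = 0.0900 m from the centre of mass.
By the parallel-axis theorem, I = I_cm + md² = 0.01048 + 0.01571 = 0.02619 kg·m².
T = 2π√(I/(mgd)) = 2π√(0.02619/(1.94 × 9.79 × 0.0900)) = 0.778 s.

0.778 s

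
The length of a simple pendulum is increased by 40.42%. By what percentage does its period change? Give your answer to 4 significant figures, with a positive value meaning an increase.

T ∝ √L, so T'/T = √(1.4042) = 1.1850.
Percentage change in T = (1.1850 − 1) × 100% = 18.50%.

18.50%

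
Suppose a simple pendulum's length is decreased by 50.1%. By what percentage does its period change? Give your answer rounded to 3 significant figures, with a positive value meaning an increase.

-29.4%

T ∝ √L, so T'/T = √(0.4990) = 0.7064.
Percentage change in T = (0.7064 − 1) × 100% = -29.4%.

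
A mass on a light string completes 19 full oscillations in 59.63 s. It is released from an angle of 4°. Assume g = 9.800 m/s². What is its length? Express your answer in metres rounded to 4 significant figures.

2.445 m

T = 59.63/19 = 3.1384 s.
From T = 2π√(L/g), L = gT²/(4π²) = 9.800 × 3.1384²/(4π²) = 2.445 m.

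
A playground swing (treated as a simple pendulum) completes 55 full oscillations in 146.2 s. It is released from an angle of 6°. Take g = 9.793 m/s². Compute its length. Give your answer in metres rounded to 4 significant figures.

T = 146.2/55 = 2.6582 s.
From T = 2π√(L/g), L = gT²/(4π²) = 9.793 × 2.6582²/(4π²) = 1.753 m.

1.753 m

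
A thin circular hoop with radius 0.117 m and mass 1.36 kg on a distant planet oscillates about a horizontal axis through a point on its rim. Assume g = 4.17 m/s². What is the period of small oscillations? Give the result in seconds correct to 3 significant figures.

I_cm = mr² = 0.01862 kg·m². The pivot is at distance d = 0.117 m from the centre of mass.
By the parallel-axis theorem, I = I_cm + md² = 0.01862 + 0.01862 = 0.03723 kg·m².
T = 2π√(I/(mgd)) = 2π√(0.03723/(1.36 × 4.17 × 0.117)) = 1.49 s.

1.49 s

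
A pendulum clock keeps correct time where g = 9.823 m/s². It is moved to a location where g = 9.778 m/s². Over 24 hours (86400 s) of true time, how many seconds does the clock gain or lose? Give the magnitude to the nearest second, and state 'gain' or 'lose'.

lose 198 s

The clock's period scales as T ∝ 1/√g, so T'/T = √(9.823/9.778) = 1.00230.
In 86400 s of true time the clock registers 86400/1.00230 = 86201.9 s, so it loses 198 s.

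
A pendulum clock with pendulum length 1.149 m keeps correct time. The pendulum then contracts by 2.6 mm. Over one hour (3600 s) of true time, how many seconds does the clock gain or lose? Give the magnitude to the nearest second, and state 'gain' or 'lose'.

gain 4 s

T ∝ √L, so T'/T = √(1.14640/1.149) = 0.998868.
In 3600 s of true time the clock registers 3600/0.998868 = 3604.1 s, so it gains 4 s.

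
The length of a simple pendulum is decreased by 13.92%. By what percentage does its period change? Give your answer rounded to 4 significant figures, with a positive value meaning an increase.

-7.221%

T ∝ √L, so T'/T = √(0.86080) = 0.92779.
Percentage change in T = (0.92779 − 1) × 100% = -7.221%.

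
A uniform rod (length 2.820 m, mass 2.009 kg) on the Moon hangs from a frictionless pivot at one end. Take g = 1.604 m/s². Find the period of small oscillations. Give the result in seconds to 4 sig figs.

For a physical pendulum T = 2π√(I/(mgd)), with d = 1.4100 m from pivot to centre of mass.
I_cm = mL²/12 = 2.009 × 2.820²/12 = 1.3314 kg·m²; I = I_cm + md² = 1.3314 + 2.009 × 1.4100² = 5.3255 kg·m².
T = 2π√(5.3255/(2.009 × 1.604 × 1.4100)) = 6.802 s.

6.802 s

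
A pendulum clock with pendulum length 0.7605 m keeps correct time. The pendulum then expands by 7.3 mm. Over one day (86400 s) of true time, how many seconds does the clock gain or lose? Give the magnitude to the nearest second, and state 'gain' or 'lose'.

lose 412 s

T ∝ √L, so T'/T = √(0.76780/0.7605) = 1.00479.
In 86400 s of true time the clock registers 86400/1.00479 = 85988.3 s, so it loses 412 s.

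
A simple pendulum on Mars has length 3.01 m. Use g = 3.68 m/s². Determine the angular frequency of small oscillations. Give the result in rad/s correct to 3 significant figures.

1.11 rad/s

ω = √(g/L) = √(3.68/3.01) = 1.11 rad/s.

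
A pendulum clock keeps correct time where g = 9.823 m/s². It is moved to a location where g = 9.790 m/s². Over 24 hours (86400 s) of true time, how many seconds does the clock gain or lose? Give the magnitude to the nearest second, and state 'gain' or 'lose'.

The clock's period scales as T ∝ 1/√g, so T'/T = √(9.823/9.790) = 1.00168.
In 86400 s of true time the clock registers 86400/1.00168 = 86254.7 s, so it loses 145 s.

lose 145 s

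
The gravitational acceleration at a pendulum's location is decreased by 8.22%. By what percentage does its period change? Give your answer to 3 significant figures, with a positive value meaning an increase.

T ∝ 1/√g, so T'/T = 1/√(0.9178) = 1.044.
Percentage change in T = (1.044 − 1) × 100% = 4.38%.

4.38%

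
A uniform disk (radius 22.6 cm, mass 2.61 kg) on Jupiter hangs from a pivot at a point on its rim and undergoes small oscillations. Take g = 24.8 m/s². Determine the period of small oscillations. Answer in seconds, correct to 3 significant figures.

0.735 s

I_cm = ½mr² = 0.06665 kg·m². The pivot is at distance d = 0.226 m from the centre of mass.
By the parallel-axis theorem, I = I_cm + md² = 0.06665 + 0.1333 = 0.2000 kg·m².
T = 2π√(I/(mgd)) = 2π√(0.2000/(2.61 × 24.8 × 0.226)) = 0.735 s.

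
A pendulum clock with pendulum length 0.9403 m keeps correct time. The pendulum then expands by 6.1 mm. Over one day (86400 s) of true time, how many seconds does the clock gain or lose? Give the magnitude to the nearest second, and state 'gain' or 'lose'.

T ∝ √L, so T'/T = √(0.94640/0.9403) = 1.00324.
In 86400 s of true time the clock registers 86400/1.00324 = 86121.1 s, so it loses 279 s.

lose 279 s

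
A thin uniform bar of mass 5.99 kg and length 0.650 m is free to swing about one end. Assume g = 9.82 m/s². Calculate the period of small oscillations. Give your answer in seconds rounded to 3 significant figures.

For a physical pendulum T = 2π√(I/(mgd)), with d = 0.3250 m from pivot to centre of mass.
I_cm = mL²/12 = 5.99 × 0.650²/12 = 0.2109 kg·m²; I = I_cm + md² = 0.2109 + 5.99 × 0.3250² = 0.8436 kg·m².
T = 2π√(0.8436/(5.99 × 9.82 × 0.3250)) = 1.32 s.

1.32 s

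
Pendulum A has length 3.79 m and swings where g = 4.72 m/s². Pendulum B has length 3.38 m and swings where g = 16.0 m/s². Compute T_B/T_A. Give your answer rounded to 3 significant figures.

0.513

T = 2π√(L/g), so T_B/T_A = √((L_B/g_B)/(L_A/g_A)) = √((3.38/16.0)/(3.79/4.72)) = 0.513.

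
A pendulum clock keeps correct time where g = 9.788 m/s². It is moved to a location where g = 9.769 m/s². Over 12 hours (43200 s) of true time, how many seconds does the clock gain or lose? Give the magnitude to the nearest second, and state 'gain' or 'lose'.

The clock's period scales as T ∝ 1/√g, so T'/T = √(9.788/9.769) = 1.00097.
In 43200 s of true time the clock registers 43200/1.00097 = 43158.1 s, so it loses 42 s.

lose 42 s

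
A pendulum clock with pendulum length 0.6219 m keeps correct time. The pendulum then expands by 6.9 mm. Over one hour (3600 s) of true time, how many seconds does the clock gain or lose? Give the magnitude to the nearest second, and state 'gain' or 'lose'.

lose 20 s

T ∝ √L, so T'/T = √(0.62880/0.6219) = 1.00553.
In 3600 s of true time the clock registers 3600/1.00553 = 3580.2 s, so it loses 20 s.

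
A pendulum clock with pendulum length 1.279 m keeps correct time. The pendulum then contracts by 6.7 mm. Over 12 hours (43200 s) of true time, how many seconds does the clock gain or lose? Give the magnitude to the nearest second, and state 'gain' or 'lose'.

T ∝ √L, so T'/T = √(1.27230/1.279) = 0.997377.
In 43200 s of true time the clock registers 43200/0.997377 = 43313.6 s, so it gains 114 s.

gain 114 s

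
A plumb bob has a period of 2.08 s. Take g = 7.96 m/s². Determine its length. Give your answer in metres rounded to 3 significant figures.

From T = 2π√(L/g), L = gT²/(4π²) = 7.96 × 2.080²/(4π²) = 0.872 m.

0.872 m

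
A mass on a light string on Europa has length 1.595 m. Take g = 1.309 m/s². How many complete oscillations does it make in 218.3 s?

31

T = 2π√(L/g) = 2π√(1.595/1.309) = 6.9357 s.
Number of complete oscillations = ⌊218.3/6.9357⌋ = ⌊31.475⌋ = 31.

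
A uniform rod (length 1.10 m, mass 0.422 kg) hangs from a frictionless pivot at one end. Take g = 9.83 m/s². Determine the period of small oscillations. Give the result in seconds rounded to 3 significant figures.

1.72 s

For a physical pendulum T = 2π√(I/(mgd)), with d = 0.5500 m from pivot to centre of mass.
I_cm = mL²/12 = 0.422 × 1.10²/12 = 0.04255 kg·m²; I = I_cm + md² = 0.04255 + 0.422 × 0.5500² = 0.1702 kg·m².
T = 2π√(0.1702/(0.422 × 9.83 × 0.5500)) = 1.72 s.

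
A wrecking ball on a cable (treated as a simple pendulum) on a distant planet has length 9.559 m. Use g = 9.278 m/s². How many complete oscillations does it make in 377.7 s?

T = 2π√(L/g) = 2π√(9.559/9.278) = 6.3776 s.
Number of complete oscillations = ⌊377.7/6.3776⌋ = ⌊59.223⌋ = 59.

59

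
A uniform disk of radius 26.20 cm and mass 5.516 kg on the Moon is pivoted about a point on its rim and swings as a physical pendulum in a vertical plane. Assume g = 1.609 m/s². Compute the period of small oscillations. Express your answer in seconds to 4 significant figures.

I_cm = ½mr² = 0.18932 kg·m². The pivot is at distance d = 0.2620 m from the centre of mass.
By the parallel-axis theorem, I = I_cm + md² = 0.18932 + 0.37864 = 0.56796 kg·m².
T = 2π√(I/(mgd)) = 2π√(0.56796/(5.516 × 1.609 × 0.2620)) = 3.105 s.

3.105 s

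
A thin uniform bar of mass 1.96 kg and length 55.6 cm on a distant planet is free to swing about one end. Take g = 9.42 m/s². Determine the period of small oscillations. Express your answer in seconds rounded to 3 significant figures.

1.25 s

For a physical pendulum T = 2π√(I/(mgd)), with d = 0.2780 m from pivot to centre of mass.
I_cm = mL²/12 = 1.96 × 0.556²/12 = 0.05049 kg·m²; I = I_cm + md² = 0.05049 + 1.96 × 0.2780² = 0.2020 kg·m².
T = 2π√(0.2020/(1.96 × 9.42 × 0.2780)) = 1.25 s.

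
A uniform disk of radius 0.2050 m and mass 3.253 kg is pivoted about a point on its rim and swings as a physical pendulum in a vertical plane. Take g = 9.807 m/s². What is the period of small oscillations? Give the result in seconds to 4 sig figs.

1.113 s

I_cm = ½mr² = 0.068354 kg·m². The pivot is at distance d = 0.2050 m from the centre of mass.
By the parallel-axis theorem, I = I_cm + md² = 0.068354 + 0.13671 = 0.20506 kg·m².
T = 2π√(I/(mgd)) = 2π√(0.20506/(3.253 × 9.807 × 0.2050)) = 1.113 s.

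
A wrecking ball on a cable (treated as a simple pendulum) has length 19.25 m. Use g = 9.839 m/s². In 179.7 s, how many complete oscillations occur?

T = 2π√(L/g) = 2π√(19.25/9.839) = 8.7886 s.
Number of complete oscillations = ⌊179.7/8.7886⌋ = ⌊20.447⌋ = 20.

20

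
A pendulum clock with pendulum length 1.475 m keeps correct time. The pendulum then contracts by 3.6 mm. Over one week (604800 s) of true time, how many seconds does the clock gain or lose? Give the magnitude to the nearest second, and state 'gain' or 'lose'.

T ∝ √L, so T'/T = √(1.47140/1.475) = 0.998779.
In 604800 s of true time the clock registers 604800/0.998779 = 605539.4 s, so it gains 739 s.

gain 739 s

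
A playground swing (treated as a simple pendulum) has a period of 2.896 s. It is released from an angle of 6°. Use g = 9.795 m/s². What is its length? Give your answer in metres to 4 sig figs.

2.081 m

From T = 2π√(L/g), L = gT²/(4π²) = 9.795 × 2.8960²/(4π²) = 2.081 m.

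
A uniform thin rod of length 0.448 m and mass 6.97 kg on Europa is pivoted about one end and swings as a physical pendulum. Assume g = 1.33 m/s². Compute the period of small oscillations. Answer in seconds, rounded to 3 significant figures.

For a physical pendulum T = 2π√(I/(mgd)), with d = 0.2240 m from pivot to centre of mass.
I_cm = mL²/12 = 6.97 × 0.448²/12 = 0.1166 kg·m²; I = I_cm + md² = 0.1166 + 6.97 × 0.2240² = 0.4663 kg·m².
T = 2π√(0.4663/(6.97 × 1.33 × 0.2240)) = 2.98 s.

2.98 s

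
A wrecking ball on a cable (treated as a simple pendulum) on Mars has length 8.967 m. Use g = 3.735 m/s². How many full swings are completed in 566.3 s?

T = 2π√(L/g) = 2π√(8.967/3.735) = 9.7355 s.
Number of complete oscillations = ⌊566.3/9.7355⌋ = ⌊58.169⌋ = 58.

58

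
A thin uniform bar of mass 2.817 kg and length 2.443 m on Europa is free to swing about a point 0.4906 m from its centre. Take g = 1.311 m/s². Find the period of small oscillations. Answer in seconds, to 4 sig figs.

For a physical pendulum T = 2π√(I/(mgd)), with d = 0.49060 m from pivot to centre of mass.
I_cm = mL²/12 = 2.817 × 2.443²/12 = 1.4010 kg·m²; I = I_cm + md² = 1.4010 + 2.817 × 0.49060² = 2.0791 kg·m².
T = 2π√(2.0791/(2.817 × 1.311 × 0.49060)) = 6.731 s.

6.731 s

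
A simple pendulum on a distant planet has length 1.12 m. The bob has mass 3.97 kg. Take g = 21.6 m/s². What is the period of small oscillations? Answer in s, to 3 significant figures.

1.43 s

T = 2π√(L/g) = 2π√(1.12/21.6) = 2π × 0.2277 = 1.43 s.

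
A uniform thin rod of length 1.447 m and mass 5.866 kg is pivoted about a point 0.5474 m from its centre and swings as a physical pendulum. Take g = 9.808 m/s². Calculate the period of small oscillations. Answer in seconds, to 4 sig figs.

For a physical pendulum T = 2π√(I/(mgd)), with d = 0.54740 m from pivot to centre of mass.
I_cm = mL²/12 = 5.866 × 1.447²/12 = 1.0235 kg·m²; I = I_cm + md² = 1.0235 + 5.866 × 0.54740² = 2.7813 kg·m².
T = 2π√(2.7813/(5.866 × 9.808 × 0.54740)) = 1.867 s.

1.867 s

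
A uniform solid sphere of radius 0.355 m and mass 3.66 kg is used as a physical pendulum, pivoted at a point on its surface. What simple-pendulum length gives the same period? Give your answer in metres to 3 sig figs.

The equivalent simple-pendulum length is L_eq = I/(md), where I is about the pivot and d = 0.3550 m.
I_cm = (2/5)mR² = 0.1845 kg·m², so I = I_cm + md² = 0.1845 + 0.4613 = 0.6458 kg·m².
L_eq = 0.6458/(3.66 × 0.3550) = 0.497 m.

0.497 m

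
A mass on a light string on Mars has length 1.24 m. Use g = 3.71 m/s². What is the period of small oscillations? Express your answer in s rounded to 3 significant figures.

3.63 s

T = 2π√(L/g) = 2π√(1.24/3.71) = 2π × 0.5781 = 3.63 s.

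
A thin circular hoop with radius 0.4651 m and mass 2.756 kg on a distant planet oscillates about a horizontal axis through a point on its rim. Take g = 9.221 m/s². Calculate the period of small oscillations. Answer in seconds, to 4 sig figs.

1.996 s

I_cm = mr² = 0.59617 kg·m². The pivot is at distance d = 0.4651 m from the centre of mass.
By the parallel-axis theorem, I = I_cm + md² = 0.59617 + 0.59617 = 1.1923 kg·m².
T = 2π√(I/(mgd)) = 2π√(1.1923/(2.756 × 9.221 × 0.4651)) = 1.996 s.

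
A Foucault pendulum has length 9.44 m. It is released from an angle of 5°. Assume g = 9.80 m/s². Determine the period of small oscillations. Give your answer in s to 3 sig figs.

6.17 s

T = 2π√(L/g) = 2π√(9.44/9.80) = 2π × 0.9815 = 6.17 s.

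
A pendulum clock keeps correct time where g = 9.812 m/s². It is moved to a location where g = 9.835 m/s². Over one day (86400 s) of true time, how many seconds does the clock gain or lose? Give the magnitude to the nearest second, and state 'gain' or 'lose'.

The clock's period scales as T ∝ 1/√g, so T'/T = √(9.812/9.835) = 0.998830.
In 86400 s of true time the clock registers 86400/0.998830 = 86501.2 s, so it gains 101 s.

gain 101 s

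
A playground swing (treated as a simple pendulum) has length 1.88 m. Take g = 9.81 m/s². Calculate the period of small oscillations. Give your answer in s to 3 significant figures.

T = 2π√(L/g) = 2π√(1.88/9.81) = 2π × 0.4378 = 2.75 s.

2.75 s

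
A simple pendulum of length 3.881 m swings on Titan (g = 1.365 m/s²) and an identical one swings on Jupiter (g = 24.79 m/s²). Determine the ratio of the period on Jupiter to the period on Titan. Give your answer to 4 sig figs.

T ∝ 1/√g, so T₂/T₁ = √(g₁/g₂) = √(1.365/24.79) = 0.2347.

0.2347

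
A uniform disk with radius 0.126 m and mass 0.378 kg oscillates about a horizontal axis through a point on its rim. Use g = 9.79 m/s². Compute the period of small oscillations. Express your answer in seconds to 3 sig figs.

0.873 s

I_cm = ½mr² = 0.003001 kg·m². The pivot is at distance d = 0.126 m from the centre of mass.
By the parallel-axis theorem, I = I_cm + md² = 0.003001 + 0.006001 = 0.009002 kg·m².
T = 2π√(I/(mgd)) = 2π√(0.009002/(0.378 × 9.79 × 0.126)) = 0.873 s.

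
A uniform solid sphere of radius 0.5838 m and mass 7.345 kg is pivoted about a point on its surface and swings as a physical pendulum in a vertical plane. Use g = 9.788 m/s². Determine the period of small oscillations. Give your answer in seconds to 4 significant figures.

I_cm = (2/5)mr² = 1.0013 kg·m². The pivot is at distance d = 0.5838 m from the centre of mass.
By the parallel-axis theorem, I = I_cm + md² = 1.0013 + 2.5033 = 3.5047 kg·m².
T = 2π√(I/(mgd)) = 2π√(3.5047/(7.345 × 9.788 × 0.5838)) = 1.816 s.

1.816 s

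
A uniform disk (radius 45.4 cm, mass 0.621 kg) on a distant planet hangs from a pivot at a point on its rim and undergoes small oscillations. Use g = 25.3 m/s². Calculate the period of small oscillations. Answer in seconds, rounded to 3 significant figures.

I_cm = ½mr² = 0.06400 kg·m². The pivot is at distance d = 0.454 m from the centre of mass.
By the parallel-axis theorem, I = I_cm + md² = 0.06400 + 0.1280 = 0.1920 kg·m².
T = 2π√(I/(mgd)) = 2π√(0.1920/(0.621 × 25.3 × 0.454)) = 1.03 s.

1.03 s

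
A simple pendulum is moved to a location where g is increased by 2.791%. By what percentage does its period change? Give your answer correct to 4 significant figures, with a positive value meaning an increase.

-1.367%

T ∝ 1/√g, so T'/T = 1/√(1.0279) = 0.98633.
Percentage change in T = (0.98633 − 1) × 100% = -1.367%.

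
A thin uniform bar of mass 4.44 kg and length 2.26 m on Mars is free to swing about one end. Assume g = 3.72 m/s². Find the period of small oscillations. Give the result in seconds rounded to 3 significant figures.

For a physical pendulum T = 2π√(I/(mgd)), with d = 1.130 m from pivot to centre of mass.
I_cm = mL²/12 = 4.44 × 2.26²/12 = 1.890 kg·m²; I = I_cm + md² = 1.890 + 4.44 × 1.130² = 7.559 kg·m².
T = 2π√(7.559/(4.44 × 3.72 × 1.130)) = 4.00 s.

4.00 s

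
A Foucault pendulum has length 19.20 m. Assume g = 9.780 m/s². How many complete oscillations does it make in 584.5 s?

T = 2π√(L/g) = 2π√(19.20/9.780) = 8.8036 s.
Number of complete oscillations = ⌊584.5/8.8036⌋ = ⌊66.393⌋ = 66.

66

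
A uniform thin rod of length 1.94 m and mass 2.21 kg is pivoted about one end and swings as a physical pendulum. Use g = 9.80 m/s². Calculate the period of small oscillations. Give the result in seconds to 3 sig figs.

2.28 s

For a physical pendulum T = 2π√(I/(mgd)), with d = 0.9700 m from pivot to centre of mass.
I_cm = mL²/12 = 2.21 × 1.94²/12 = 0.6931 kg·m²; I = I_cm + md² = 0.6931 + 2.21 × 0.9700² = 2.773 kg·m².
T = 2π√(2.773/(2.21 × 9.80 × 0.9700)) = 2.28 s.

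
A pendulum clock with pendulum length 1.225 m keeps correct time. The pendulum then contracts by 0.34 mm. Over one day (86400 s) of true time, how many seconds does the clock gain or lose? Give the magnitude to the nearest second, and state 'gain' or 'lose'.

T ∝ √L, so T'/T = √(1.22466/1.225) = 0.999861.
In 86400 s of true time the clock registers 86400/0.999861 = 86412.0 s, so it gains 12 s.

gain 12 s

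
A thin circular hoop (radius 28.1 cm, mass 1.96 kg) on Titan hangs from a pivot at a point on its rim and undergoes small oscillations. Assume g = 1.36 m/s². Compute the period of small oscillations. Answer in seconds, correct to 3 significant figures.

4.04 s

I_cm = mr² = 0.1548 kg·m². The pivot is at distance d = 0.281 m from the centre of mass.
By the parallel-axis theorem, I = I_cm + md² = 0.1548 + 0.1548 = 0.3095 kg·m².
T = 2π√(I/(mgd)) = 2π√(0.3095/(1.96 × 1.36 × 0.281)) = 4.04 s.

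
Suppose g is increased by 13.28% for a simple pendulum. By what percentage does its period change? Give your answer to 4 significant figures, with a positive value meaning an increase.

-6.044%

T ∝ 1/√g, so T'/T = 1/√(1.1328) = 0.93956.
Percentage change in T = (0.93956 − 1) × 100% = -6.044%.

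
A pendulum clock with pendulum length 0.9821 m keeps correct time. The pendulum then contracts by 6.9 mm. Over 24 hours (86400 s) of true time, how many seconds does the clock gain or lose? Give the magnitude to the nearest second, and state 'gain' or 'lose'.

gain 305 s

T ∝ √L, so T'/T = √(0.97520/0.9821) = 0.996481.
In 86400 s of true time the clock registers 86400/0.996481 = 86705.1 s, so it gains 305 s.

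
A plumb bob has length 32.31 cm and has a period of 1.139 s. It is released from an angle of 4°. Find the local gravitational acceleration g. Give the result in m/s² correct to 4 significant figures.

From T = 2π√(L/g), g = 4π²L/T² = 4π² × 0.3231/1.1390² = 9.832 m/s².

9.832 m/s²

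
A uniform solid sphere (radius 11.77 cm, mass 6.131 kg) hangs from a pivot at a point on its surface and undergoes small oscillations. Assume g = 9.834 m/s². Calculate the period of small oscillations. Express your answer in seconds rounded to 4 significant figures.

I_cm = (2/5)mr² = 0.033974 kg·m². The pivot is at distance d = 0.1177 m from the centre of mass.
By the parallel-axis theorem, I = I_cm + md² = 0.033974 + 0.084935 = 0.11891 kg·m².
T = 2π√(I/(mgd)) = 2π√(0.11891/(6.131 × 9.834 × 0.1177)) = 0.8133 s.

0.8133 s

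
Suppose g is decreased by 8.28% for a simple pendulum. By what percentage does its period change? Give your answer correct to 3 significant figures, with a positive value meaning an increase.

T ∝ 1/√g, so T'/T = 1/√(0.9172) = 1.044.
Percentage change in T = (1.044 − 1) × 100% = 4.42%.

4.42%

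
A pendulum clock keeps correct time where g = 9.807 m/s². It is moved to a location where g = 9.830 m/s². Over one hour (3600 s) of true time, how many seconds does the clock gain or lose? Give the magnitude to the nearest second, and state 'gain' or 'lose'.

gain 4 s

The clock's period scales as T ∝ 1/√g, so T'/T = √(9.807/9.830) = 0.998829.
In 3600 s of true time the clock registers 3600/0.998829 = 3604.2 s, so it gains 4 s.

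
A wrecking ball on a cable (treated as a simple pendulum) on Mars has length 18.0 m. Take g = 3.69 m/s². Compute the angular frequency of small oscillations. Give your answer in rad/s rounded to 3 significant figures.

ω = √(g/L) = √(3.69/18.0) = 0.453 rad/s.

0.453 rad/s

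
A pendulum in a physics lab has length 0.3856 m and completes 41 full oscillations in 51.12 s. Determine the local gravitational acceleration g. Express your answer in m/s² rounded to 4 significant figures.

T = 51.12/41 = 1.2468 s.
From T = 2π√(L/g), g = 4π²L/T² = 4π² × 0.3856/1.2468² = 9.792 m/s².

9.792 m/s²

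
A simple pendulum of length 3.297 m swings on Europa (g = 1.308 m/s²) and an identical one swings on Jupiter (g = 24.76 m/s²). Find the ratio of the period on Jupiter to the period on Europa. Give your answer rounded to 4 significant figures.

0.2298

T ∝ 1/√g, so T₂/T₁ = √(g₁/g₂) = √(1.308/24.76) = 0.2298.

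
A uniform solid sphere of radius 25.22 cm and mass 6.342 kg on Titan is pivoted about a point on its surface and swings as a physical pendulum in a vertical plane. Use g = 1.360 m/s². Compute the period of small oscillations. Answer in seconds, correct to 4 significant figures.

I_cm = (2/5)mr² = 0.16135 kg·m². The pivot is at distance d = 0.2522 m from the centre of mass.
By the parallel-axis theorem, I = I_cm + md² = 0.16135 + 0.40338 = 0.56473 kg·m².
T = 2π√(I/(mgd)) = 2π√(0.56473/(6.342 × 1.360 × 0.2522)) = 3.201 s.

3.201 s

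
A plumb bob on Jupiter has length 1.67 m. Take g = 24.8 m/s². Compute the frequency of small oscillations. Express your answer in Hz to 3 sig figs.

T = 2π√(L/g) = 2π√(1.67/24.8) = 1.630 s, so f = 1/T = 0.613 Hz.

0.613 Hz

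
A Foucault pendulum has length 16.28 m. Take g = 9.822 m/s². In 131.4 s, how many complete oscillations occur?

T = 2π√(L/g) = 2π√(16.28/9.822) = 8.0892 s.
Number of complete oscillations = ⌊131.4/8.0892⌋ = ⌊16.244⌋ = 16.

16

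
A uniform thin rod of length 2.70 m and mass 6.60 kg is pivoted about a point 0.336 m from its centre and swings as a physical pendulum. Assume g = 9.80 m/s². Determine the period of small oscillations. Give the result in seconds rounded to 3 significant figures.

For a physical pendulum T = 2π√(I/(mgd)), with d = 0.3360 m from pivot to centre of mass.
I_cm = mL²/12 = 6.60 × 2.70²/12 = 4.010 kg·m²; I = I_cm + md² = 4.010 + 6.60 × 0.3360² = 4.755 kg·m².
T = 2π√(4.755/(6.60 × 9.80 × 0.3360)) = 2.94 s.

2.94 s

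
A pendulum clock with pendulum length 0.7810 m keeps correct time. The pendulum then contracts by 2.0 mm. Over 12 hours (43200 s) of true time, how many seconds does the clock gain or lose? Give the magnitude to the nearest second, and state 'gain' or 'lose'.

gain 55 s

T ∝ √L, so T'/T = √(0.77900/0.7810) = 0.998719.
In 43200 s of true time the clock registers 43200/0.998719 = 43255.4 s, so it gains 55 s.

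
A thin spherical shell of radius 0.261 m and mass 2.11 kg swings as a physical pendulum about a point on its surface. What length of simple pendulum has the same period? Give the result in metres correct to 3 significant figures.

The equivalent simple-pendulum length is L_eq = I/(md), where I is about the pivot and d = 0.2610 m.
I_cm = (2/3)mR² = 0.09582 kg·m², so I = I_cm + md² = 0.09582 + 0.1437 = 0.2396 kg·m².
L_eq = 0.2396/(2.11 × 0.2610) = 0.435 m.

0.435 m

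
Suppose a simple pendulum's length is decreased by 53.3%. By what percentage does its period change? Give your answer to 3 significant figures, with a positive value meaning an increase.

-31.7%

T ∝ √L, so T'/T = √(0.4670) = 0.6834.
Percentage change in T = (0.6834 − 1) × 100% = -31.7%.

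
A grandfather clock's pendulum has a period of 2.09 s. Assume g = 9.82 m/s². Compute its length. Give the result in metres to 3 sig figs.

1.09 m

From T = 2π√(L/g), L = gT²/(4π²) = 9.82 × 2.090²/(4π²) = 1.09 m.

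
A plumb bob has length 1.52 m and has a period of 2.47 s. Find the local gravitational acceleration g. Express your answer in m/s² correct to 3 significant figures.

9.84 m/s²

From T = 2π√(L/g), g = 4π²L/T² = 4π² × 1.52/2.470² = 9.84 m/s².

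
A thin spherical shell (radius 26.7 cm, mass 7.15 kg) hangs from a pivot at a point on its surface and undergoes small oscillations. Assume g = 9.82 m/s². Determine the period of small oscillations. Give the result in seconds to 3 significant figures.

I_cm = (2/3)mr² = 0.3398 kg·m². The pivot is at distance d = 0.267 m from the centre of mass.
By the parallel-axis theorem, I = I_cm + md² = 0.3398 + 0.5097 = 0.8495 kg·m².
T = 2π√(I/(mgd)) = 2π√(0.8495/(7.15 × 9.82 × 0.267)) = 1.34 s.

1.34 s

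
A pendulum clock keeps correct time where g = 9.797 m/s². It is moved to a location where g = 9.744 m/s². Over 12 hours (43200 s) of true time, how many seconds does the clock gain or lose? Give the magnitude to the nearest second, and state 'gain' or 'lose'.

The clock's period scales as T ∝ 1/√g, so T'/T = √(9.797/9.744) = 1.00272.
In 43200 s of true time the clock registers 43200/1.00272 = 43083.0 s, so it loses 117 s.

lose 117 s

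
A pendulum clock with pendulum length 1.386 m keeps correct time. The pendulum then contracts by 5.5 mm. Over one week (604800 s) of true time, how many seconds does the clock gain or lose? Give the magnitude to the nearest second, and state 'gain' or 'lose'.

gain 1204 s

T ∝ √L, so T'/T = √(1.38050/1.386) = 0.998014.
In 604800 s of true time the clock registers 604800/0.998014 = 606003.6 s, so it gains 1204 s.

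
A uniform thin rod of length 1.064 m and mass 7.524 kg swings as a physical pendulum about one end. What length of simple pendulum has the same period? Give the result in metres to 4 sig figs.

0.7093 m

The equivalent simple-pendulum length is L_eq = I/(md), where I is about the pivot and d = 0.53200 m.
I_cm = (1/12)mL² = 0.70982 kg·m², so I = I_cm + md² = 0.70982 + 2.1295 = 2.8393 kg·m².
L_eq = 2.8393/(7.524 × 0.53200) = 0.7093 m.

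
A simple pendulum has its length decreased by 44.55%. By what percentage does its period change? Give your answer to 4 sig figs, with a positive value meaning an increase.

-25.54%

T ∝ √L, so T'/T = √(0.55450) = 0.74465.
Percentage change in T = (0.74465 − 1) × 100% = -25.54%.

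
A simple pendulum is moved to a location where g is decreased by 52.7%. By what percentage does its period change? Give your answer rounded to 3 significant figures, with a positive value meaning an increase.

45.4%

T ∝ 1/√g, so T'/T = 1/√(0.4730) = 1.454.
Percentage change in T = (1.454 − 1) × 100% = 45.4%.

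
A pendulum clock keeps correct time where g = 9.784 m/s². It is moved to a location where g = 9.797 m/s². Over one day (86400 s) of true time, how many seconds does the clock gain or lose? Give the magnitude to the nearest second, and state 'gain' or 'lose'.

The clock's period scales as T ∝ 1/√g, so T'/T = √(9.784/9.797) = 0.999336.
In 86400 s of true time the clock registers 86400/0.999336 = 86457.4 s, so it gains 57 s.

gain 57 s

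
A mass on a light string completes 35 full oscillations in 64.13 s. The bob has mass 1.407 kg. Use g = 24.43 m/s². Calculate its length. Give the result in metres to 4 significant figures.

2.078 m

T = 64.13/35 = 1.8323 s.
From T = 2π√(L/g), L = gT²/(4π²) = 24.43 × 1.8323²/(4π²) = 2.078 m.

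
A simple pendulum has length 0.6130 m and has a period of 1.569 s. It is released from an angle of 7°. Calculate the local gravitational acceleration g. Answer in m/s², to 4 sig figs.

9.830 m/s²

From T = 2π√(L/g), g = 4π²L/T² = 4π² × 0.6130/1.5690² = 9.830 m/s².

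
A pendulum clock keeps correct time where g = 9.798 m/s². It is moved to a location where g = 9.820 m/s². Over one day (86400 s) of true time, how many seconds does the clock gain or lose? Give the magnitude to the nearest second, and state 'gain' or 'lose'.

gain 97 s

The clock's period scales as T ∝ 1/√g, so T'/T = √(9.798/9.820) = 0.998879.
In 86400 s of true time the clock registers 86400/0.998879 = 86496.9 s, so it gains 97 s.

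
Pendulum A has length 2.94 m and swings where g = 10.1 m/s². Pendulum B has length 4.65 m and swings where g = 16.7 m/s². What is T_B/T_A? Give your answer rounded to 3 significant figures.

0.978

T = 2π√(L/g), so T_B/T_A = √((L_B/g_B)/(L_A/g_A)) = √((4.65/16.7)/(2.94/10.1)) = 0.978.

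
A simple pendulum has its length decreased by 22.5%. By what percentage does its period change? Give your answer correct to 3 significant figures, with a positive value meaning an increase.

T ∝ √L, so T'/T = √(0.7750) = 0.8803.
Percentage change in T = (0.8803 − 1) × 100% = -12.0%.

-12.0%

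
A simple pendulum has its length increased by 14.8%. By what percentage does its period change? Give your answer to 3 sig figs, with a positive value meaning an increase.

7.14%

T ∝ √L, so T'/T = √(1.148) = 1.071.
Percentage change in T = (1.071 − 1) × 100% = 7.14%.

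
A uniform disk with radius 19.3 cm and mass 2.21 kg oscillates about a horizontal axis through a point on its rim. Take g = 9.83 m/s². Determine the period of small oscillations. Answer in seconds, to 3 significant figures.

I_cm = ½mr² = 0.04116 kg·m². The pivot is at distance d = 0.193 m from the centre of mass.
By the parallel-axis theorem, I = I_cm + md² = 0.04116 + 0.08232 = 0.1235 kg·m².
T = 2π√(I/(mgd)) = 2π√(0.1235/(2.21 × 9.83 × 0.193)) = 1.08 s.

1.08 s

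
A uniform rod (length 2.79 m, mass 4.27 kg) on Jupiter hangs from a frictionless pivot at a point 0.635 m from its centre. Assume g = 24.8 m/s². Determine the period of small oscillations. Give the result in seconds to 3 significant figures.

For a physical pendulum T = 2π√(I/(mgd)), with d = 0.6350 m from pivot to centre of mass.
I_cm = mL²/12 = 4.27 × 2.79²/12 = 2.770 kg·m²; I = I_cm + md² = 2.770 + 4.27 × 0.6350² = 4.492 kg·m².
T = 2π√(4.492/(4.27 × 24.8 × 0.6350)) = 1.62 s.

1.62 s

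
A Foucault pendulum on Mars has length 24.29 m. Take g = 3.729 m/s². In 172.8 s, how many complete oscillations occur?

10

T = 2π√(L/g) = 2π√(24.29/3.729) = 16.036 s.
Number of complete oscillations = ⌊172.8/16.036⌋ = ⌊10.776⌋ = 10.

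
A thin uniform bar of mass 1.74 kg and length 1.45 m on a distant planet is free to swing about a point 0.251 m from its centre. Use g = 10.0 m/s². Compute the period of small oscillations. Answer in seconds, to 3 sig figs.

For a physical pendulum T = 2π√(I/(mgd)), with d = 0.2510 m from pivot to centre of mass.
I_cm = mL²/12 = 1.74 × 1.45²/12 = 0.3049 kg·m²; I = I_cm + md² = 0.3049 + 1.74 × 0.2510² = 0.4145 kg·m².
T = 2π√(0.4145/(1.74 × 10.0 × 0.2510)) = 1.94 s.

1.94 s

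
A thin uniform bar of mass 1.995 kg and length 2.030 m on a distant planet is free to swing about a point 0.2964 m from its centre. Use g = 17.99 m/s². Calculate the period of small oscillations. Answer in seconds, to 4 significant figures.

For a physical pendulum T = 2π√(I/(mgd)), with d = 0.29640 m from pivot to centre of mass.
I_cm = mL²/12 = 1.995 × 2.030²/12 = 0.68510 kg·m²; I = I_cm + md² = 0.68510 + 1.995 × 0.29640² = 0.86037 kg·m².
T = 2π√(0.86037/(1.995 × 17.99 × 0.29640)) = 1.787 s.

1.787 s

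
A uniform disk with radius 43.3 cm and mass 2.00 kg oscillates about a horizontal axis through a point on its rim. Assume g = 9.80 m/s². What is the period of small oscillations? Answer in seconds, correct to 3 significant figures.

1.62 s

I_cm = ½mr² = 0.1875 kg·m². The pivot is at distance d = 0.433 m from the centre of mass.
By the parallel-axis theorem, I = I_cm + md² = 0.1875 + 0.3750 = 0.5625 kg·m².
T = 2π√(I/(mgd)) = 2π√(0.5625/(2.00 × 9.80 × 0.433)) = 1.62 s.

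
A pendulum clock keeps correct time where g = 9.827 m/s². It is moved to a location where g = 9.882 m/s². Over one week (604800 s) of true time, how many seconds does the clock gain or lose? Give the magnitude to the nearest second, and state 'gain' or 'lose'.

gain 1690 s

The clock's period scales as T ∝ 1/√g, so T'/T = √(9.827/9.882) = 0.997213.
In 604800 s of true time the clock registers 604800/0.997213 = 606490.1 s, so it gains 1690 s.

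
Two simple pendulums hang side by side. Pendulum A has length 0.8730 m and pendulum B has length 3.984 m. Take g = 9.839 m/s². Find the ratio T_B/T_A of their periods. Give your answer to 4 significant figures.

T ∝ √L, so T_B/T_A = √(L_B/L_A) = √(3.984/0.8730) = 2.136.

2.136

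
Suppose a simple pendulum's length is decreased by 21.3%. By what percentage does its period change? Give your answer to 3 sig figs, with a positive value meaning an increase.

T ∝ √L, so T'/T = √(0.7870) = 0.8871.
Percentage change in T = (0.8871 − 1) × 100% = -11.3%.

-11.3%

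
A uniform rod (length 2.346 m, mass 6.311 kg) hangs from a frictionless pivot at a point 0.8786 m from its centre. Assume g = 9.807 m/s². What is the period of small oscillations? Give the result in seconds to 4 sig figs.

For a physical pendulum T = 2π√(I/(mgd)), with d = 0.87860 m from pivot to centre of mass.
I_cm = mL²/12 = 6.311 × 2.346²/12 = 2.8945 kg·m²; I = I_cm + md² = 2.8945 + 6.311 × 0.87860² = 7.7662 kg·m².
T = 2π√(7.7662/(6.311 × 9.807 × 0.87860)) = 2.374 s.

2.374 s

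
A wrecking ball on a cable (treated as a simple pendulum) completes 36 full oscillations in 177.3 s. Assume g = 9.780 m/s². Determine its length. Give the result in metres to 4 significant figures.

T = 177.3/36 = 4.9250 s.
From T = 2π√(L/g), L = gT²/(4π²) = 9.780 × 4.9250²/(4π²) = 6.009 m.

6.009 m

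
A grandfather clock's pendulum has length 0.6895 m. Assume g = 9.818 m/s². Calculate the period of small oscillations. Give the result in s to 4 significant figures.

T = 2π√(L/g) = 2π√(0.6895/9.818) = 2π × 0.26501 = 1.665 s.

1.665 s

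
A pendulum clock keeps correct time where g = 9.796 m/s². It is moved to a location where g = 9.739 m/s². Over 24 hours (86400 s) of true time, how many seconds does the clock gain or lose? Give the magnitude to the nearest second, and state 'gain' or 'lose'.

The clock's period scales as T ∝ 1/√g, so T'/T = √(9.796/9.739) = 1.00292.
In 86400 s of true time the clock registers 86400/1.00292 = 86148.3 s, so it loses 252 s.

lose 252 s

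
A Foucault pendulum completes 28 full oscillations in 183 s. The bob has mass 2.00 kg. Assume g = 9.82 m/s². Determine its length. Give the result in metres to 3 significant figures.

10.6 m

T = 183/28 = 6.536 s.
From T = 2π√(L/g), L = gT²/(4π²) = 9.82 × 6.536²/(4π²) = 10.6 m.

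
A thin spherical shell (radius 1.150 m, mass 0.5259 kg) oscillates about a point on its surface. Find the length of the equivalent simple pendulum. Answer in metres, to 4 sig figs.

The equivalent simple-pendulum length is L_eq = I/(md), where I is about the pivot and d = 1.1500 m.
I_cm = (2/3)mR² = 0.46367 kg·m², so I = I_cm + md² = 0.46367 + 0.69550 = 1.1592 kg·m².
L_eq = 1.1592/(0.5259 × 1.1500) = 1.917 m.

1.917 m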